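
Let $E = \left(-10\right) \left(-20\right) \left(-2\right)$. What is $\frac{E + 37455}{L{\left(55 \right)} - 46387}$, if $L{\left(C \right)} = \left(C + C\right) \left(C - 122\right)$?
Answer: $- \frac{37055}{53757} \approx -0.68931$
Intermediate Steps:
$L{\left(C \right)} = 2 C \left(-122 + C\right)$
$E = -400$ ($E = 200 \left(-2\right) = -400$)
$\frac{E + 37455}{L{\left(55 \right)} - 46387} = \frac{-400 + 37455}{2 \cdot 55 \left(-122 + 55\right) - 46387} = \frac{37055}{2 \cdot 55 \left(-67\right) - 46387} = \frac{37055}{-7370 - 46387} = \frac{37055}{-53757} = 37055 \left(- \frac{1}{53757}\right) = - \frac{37055}{53757}$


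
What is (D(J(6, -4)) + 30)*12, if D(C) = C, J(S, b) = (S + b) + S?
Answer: 456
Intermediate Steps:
J(S, b) = b + 2*S
(D(J(6, -4)) + 30)*12 = ((-4 + 2*6) + 30)*12 = ((-4 + 12) + 30)*12 = (8 + 30)*12 = 38*12 = 456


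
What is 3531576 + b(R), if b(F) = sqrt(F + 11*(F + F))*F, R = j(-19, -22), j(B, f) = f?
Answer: 3531576 - 22*I*sqrt(506) ≈ 3.5316e+6 - 494.88*I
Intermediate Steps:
R = -22
b(F) = sqrt(23)*F**(3/2) (b(F) = sqrt(F + 11*(2*F))*F = sqrt(F + 22*F)*F = sqrt(23*F)*F = (sqrt(23)*sqrt(F))*F = sqrt(23)*F**(3/2))
3531576 + b(R) = 3531576 + sqrt(23)*(-22)**(3/2) = 3531576 + sqrt(23)*(-22*I*sqrt(22)) = 3531576 - 22*I*sqrt(506)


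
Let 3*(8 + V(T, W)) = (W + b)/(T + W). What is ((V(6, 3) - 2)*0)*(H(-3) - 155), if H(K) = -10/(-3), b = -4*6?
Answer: 0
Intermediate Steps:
b = -24
H(K) = 10/3 (H(K) = -10*(-⅓) = 10/3)
V(T, W) = -8 + (-24 + W)/(3*(T + W)) (V(T, W) = -8 + ((W - 24)/(T + W))/3 = -8 + ((-24 + W)/(T + W))/3 = -8 + (-24 + W)/(3*(T + W)))
((V(6, 3) - 2)*0)*(H(-3) - 155) = (((-8 - 8*6 - 23/3*3)/(6 + 3) - 2)*0)*(10/3 - 155) = (((-8 - 48 - 23)/9 - 2)*0)*(-455/3) = (((⅑)*(-79) - 2)*0)*(-455/3) = ((-79/9 - 2)*0)*(-455/3) = -97/9*0*(-455/3) = 0*(-455/3) = 0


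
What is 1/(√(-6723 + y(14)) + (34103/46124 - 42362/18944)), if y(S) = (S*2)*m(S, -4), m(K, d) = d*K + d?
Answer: -5951931150500608/33423059886446860907 - 11929364896743424*I*√8403/100269179659340582721 ≈ -0.00017808 - 0.010906*I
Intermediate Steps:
m(K, d) = d + K*d (m(K, d) = K*d + d = d + K*d)
y(S) = 2*S*(-4 - 4*S) (y(S) = (S*2)*(-4*(1 + S)) = (2*S)*(-4 - 4*S) = 2*S*(-4 - 4*S))
1/(√(-6723 + y(14)) + (34103/46124 - 42362/18944)) = 1/(√(-6723 + 8*14*(-1 - 1*14)) + (34103/46124 - 42362/18944)) = 1/(√(-6723 + 8*14*(-1 - 14)) + (34103*(1/46124) - 42362*1/18944)) = 1/(√(-6723 + 8*14*(-15)) + (34103/46124 - 21181/9472)) = 1/(√(-6723 - 1680) - 163482207/109221632) = 1/(√(-8403) - 163482207/109221632) = 1/(I*√8403 - 163482207/109221632) = 1/(-163482207/109221632 + I*√8403)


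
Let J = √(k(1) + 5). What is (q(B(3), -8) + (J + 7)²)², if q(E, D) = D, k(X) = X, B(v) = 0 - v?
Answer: 3385 + 1316*√6 ≈ 6608.5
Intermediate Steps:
B(v) = -v
J = √6 (J = √(1 + 5) = √6 ≈ 2.4495)
(q(B(3), -8) + (J + 7)²)² = (-8 + (√6 + 7)²)² = (-8 + (7 + √6)²)²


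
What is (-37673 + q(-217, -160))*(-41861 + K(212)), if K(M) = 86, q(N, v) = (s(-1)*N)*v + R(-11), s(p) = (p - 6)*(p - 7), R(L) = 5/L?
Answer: -876151753800/11 ≈ -7.9650e+10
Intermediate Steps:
s(p) = (-7 + p)*(-6 + p) (s(p) = (-6 + p)*(-7 + p) = (-7 + p)*(-6 + p))
q(N, v) = -5/11 + 56*N*v (q(N, v) = ((42 + (-1)² - 13*(-1))*N)*v + 5/(-11) = ((42 + 1 + 13)*N)*v + 5*(-1/11) = (56*N)*v - 5/11 = 56*N*v - 5/11 = -5/11 + 56*N*v)
(-37673 + q(-217, -160))*(-41861 + K(212)) = (-37673 + (-5/11 + 56*(-217)*(-160)))*(-41861 + 86) = (-37673 + (-5/11 + 1944320))*(-41775) = (-37673 + 21387515/11)*(-41775) = (20973112/11)*(-41775) = -876151753800/11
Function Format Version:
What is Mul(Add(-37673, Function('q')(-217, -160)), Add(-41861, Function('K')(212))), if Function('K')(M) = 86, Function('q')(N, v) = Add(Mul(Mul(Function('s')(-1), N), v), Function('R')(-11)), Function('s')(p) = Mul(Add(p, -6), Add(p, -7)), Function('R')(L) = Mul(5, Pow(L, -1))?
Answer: Rational(-876151753800, 11) ≈ -7.9650e+10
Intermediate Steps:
Function('s')(p) = Mul(Add(-7, p), Add(-6, p)) (Function('s')(p) = Mul(Add(-6, p), Add(-7, p)) = Mul(Add(-7, p), Add(-6, p)))
Function('q')(N, v) = Add(Rational(-5, 11), Mul(56, N, v)) (Function('q')(N, v) = Add(Mul(Mul(Add(42, Pow(-1, 2), Mul(-13, -1)), N), v), Mul(5, Pow(-11, -1))) = Add(Mul(Mul(Add(42, 1, 13), N), v), Mul(5, Rational(-1, 11))) = Add(Mul(Mul(56, N), v), Rational(-5, 11)) = Add(Mul(56, N, v), Rational(-5, 11)) = Add(Rational(-5, 11), Mul(56, N, v)))
Mul(Add(-37673, Function('q')(-217, -160)), Add(-41861, Function('K')(212))) = Mul(Add(-37673, Add(Rational(-5, 11), Mul(56, -217, -160))), Add(-41861, 86)) = Mul(Add(-37673, Add(Rational(-5, 11), 1944320)), -41775) = Mul(Add(-37673, Rational(21387515, 11)), -41775) = Mul(Rational(20973112, 11), -41775) = Rational(-876151753800, 11)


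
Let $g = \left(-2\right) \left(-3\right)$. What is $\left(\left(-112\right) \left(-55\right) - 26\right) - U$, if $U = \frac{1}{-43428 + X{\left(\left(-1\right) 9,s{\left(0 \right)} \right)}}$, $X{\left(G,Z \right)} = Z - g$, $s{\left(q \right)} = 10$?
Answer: $\frac{266362817}{43424} \approx 6134.0$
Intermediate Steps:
$g = 6$
$X{\left(G,Z \right)} = -6 + Z$ ($X{\left(G,Z \right)} = Z - 6 = -6 + Z$)
$U = - \frac{1}{43424}$ ($U = \frac{1}{-43428 + \left(-6 + 10\right)} = \frac{1}{-43428 + 4} = \frac{1}{-43424} = - \frac{1}{43424} \approx -2.3029 \cdot 10^{-5}$)
$\left(\left(-112\right) \left(-55\right) - 26\right) - U = \left(\left(-112\right) \left(-55\right) - 26\right) - - \frac{1}{43424} = \left(6160 - 26\right) + \frac{1}{43424} = 6134 + \frac{1}{43424} = \frac{266362817}{43424}$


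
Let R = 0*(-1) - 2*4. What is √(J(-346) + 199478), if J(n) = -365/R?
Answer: √3192378/4 ≈ 446.68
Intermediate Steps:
R = -8 (R = 0 - 8 = -8)
J(n) = 365/8 (J(n) = -365/(-8) = -365*(-⅛) = 365/8)
√(J(-346) + 199478) = √(365/8 + 199478) = √(1596189/8) = √3192378/4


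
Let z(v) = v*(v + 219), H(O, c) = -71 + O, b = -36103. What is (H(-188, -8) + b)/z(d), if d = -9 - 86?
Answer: 18181/5890 ≈ 3.0868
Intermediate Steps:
d = -95
z(v) = v*(219 + v)
(H(-188, -8) + b)/z(d) = ((-71 - 188) - 36103)/((-95*(219 - 95))) = (-259 - 36103)/((-95*124)) = -36362/(-11780) = -36362*(-1/11780) = 18181/5890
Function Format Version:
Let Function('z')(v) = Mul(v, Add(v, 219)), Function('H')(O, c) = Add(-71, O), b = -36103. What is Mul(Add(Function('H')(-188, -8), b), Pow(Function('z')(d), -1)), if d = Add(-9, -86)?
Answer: Rational(18181, 5890) ≈ 3.0868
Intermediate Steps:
d = -95
Function('z')(v) = Mul(v, Add(219, v))
Mul(Add(Function('H')(-188, -8), b), Pow(Function('z')(d), -1)) = Mul(Add(Add(-71, -188), -36103), Pow(Mul(-95, Add(219, -95)), -1)) = Mul(Add(-259, -36103), Pow(Mul(-95, 124), -1)) = Mul(-36362, Pow(-11780, -1)) = Mul(-36362, Rational(-1, 11780)) = Rational(18181, 5890)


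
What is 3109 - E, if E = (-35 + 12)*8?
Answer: 3293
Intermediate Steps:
E = -184 (E = -23*8 = -184)
3109 - E = 3109 - 1*(-184) = 3109 + 184 = 3293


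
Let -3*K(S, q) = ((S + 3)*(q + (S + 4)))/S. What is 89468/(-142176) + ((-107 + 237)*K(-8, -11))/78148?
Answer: -866748283/1388846256 ≈ -0.62408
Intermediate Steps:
K(S, q) = -(3 + S)*(4 + S + q)/(3*S) (K(S, q) = -(S + 3)*(q + (S + 4))/(3*S) = -(3 + S)*(q + (4 + S))/(3*S) = -(3 + S)*(4 + S + q)/(3*S))
89468/(-142176) + ((-107 + 237)*K(-8, -11))/78148 = 89468/(-142176) + ((-107 + 237)*((-4 - 1*(-11) - ⅓*(-8)*(7 - 8 - 11))/(-8)))/78148 = 89468*(-1/142176) + (130*(-(-4 + 11 - ⅓*(-8)*(-12))/8))*(1/78148) = -22367/35544 + (130*(-(-4 + 11 - 32)/8))*(1/78148) = -22367/35544 + (130*(-⅛*(-25)))*(1/78148) = -22367/35544 + (130*(25/8))*(1/78148) = -22367/35544 + (1625/4)*(1/78148) = -22367/35544 + 1625/312592 = -866748283/1388846256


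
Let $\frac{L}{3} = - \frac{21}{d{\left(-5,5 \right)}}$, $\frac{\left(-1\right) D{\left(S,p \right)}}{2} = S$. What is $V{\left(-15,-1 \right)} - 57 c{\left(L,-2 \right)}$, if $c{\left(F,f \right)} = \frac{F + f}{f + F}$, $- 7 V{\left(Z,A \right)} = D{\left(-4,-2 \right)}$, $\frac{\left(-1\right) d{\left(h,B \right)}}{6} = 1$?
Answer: $- \frac{407}{7} \approx -58.143$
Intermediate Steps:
$D{\left(S,p \right)} = - 2 S$
$d{\left(h,B \right)} = -6$ ($d{\left(h,B \right)} = \left(-6\right) 1 = -6$)
$V{\left(Z,A \right)} = - \frac{8}{7}$ ($V{\left(Z,A \right)} = - \frac{\left(-2\right) \left(-4\right)}{7} = \left(- \frac{1}{7}\right) 8 = - \frac{8}{7}$)
$L = \frac{21}{2}$ ($L = 3 \left(- \frac{21}{-6}\right) = 3 \left(\left(-21\right) \left(- \frac{1}{6}\right)\right) = 3 \cdot \frac{7}{2} = \frac{21}{2} \approx 10.5$)
$c{\left(F,f \right)} = 1$ ($c{\left(F,f \right)} = \frac{F + f}{F + f} = 1$)
$V{\left(-15,-1 \right)} - 57 c{\left(L,-2 \right)} = - \frac{8}{7} - 57 = - \frac{407}{7}$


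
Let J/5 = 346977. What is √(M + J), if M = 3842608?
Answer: √5577493 ≈ 2361.7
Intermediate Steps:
J = 1734885 (J = 5*346977 = 1734885)
√(M + J) = √(3842608 + 1734885) = √5577493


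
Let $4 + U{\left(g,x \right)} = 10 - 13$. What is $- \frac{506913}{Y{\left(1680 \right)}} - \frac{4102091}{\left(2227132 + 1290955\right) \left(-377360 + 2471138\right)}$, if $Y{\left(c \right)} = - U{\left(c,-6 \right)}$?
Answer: $- \frac{91072399595252755}{1257625661922} \approx -72416.0$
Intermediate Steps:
$U{\left(g,x \right)} = -7$ ($U{\left(g,x \right)} = -4 + \left(10 - 13\right) = -4 - 3 = -7$)
$Y{\left(c \right)} = 7$ ($Y{\left(c \right)} = \left(-1\right) \left(-7\right) = 7$)
$- \frac{506913}{Y{\left(1680 \right)}} - \frac{4102091}{\left(2227132 + 1290955\right) \left(-377360 + 2471138\right)} = - \frac{506913}{7} - \frac{4102091}{\left(2227132 + 1290955\right) \left(-377360 + 2471138\right)} = \left(-506913\right) \frac{1}{7} - \frac{4102091}{3518087 \cdot 2093778} = - \frac{506913}{7} - \frac{4102091}{7366093162686} = - \frac{506913}{7} - \frac{100051}{179660808846} = - \frac{91072399595252755}{1257625661922}$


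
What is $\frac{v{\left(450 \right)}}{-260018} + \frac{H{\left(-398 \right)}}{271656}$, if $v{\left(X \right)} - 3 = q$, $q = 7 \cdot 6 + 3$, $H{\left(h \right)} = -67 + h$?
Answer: $- \frac{2029513}{1070234088} \approx -0.0018963$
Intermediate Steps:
$q = 45$ ($q = 42 + 3 = 45$)
$v{\left(X \right)} = 48$ ($v{\left(X \right)} = 3 + 45 = 48$)
$\frac{v{\left(450 \right)}}{-260018} + \frac{H{\left(-398 \right)}}{271656} = \frac{48}{-260018} + \frac{-67 - 398}{271656} = 48 \left(- \frac{1}{260018}\right) - \frac{155}{90552} = - \frac{24}{130009} - \frac{155}{90552} = - \frac{2029513}{1070234088}$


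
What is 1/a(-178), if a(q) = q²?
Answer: 1/31684 ≈ 3.1562e-5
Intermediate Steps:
1/a(-178) = 1/((-178)²) = 1/31684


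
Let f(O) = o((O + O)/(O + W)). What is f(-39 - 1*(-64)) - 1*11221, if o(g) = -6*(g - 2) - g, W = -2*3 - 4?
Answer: -33697/3 ≈ -11232.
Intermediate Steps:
W = -10 (W = -6 - 4 = -10)
o(g) = 12 - 7*g (o(g) = -6*(-2 + g) - g = (12 - 6*g) - g = 12 - 7*g)
f(O) = 12 - 14*O/(-10 + O) (f(O) = 12 - 7*(O + O)/(O - 10) = 12 - 7*2*O/(-10 + O) = 12 - 14*O/(-10 + O))
f(-39 - 1*(-64)) - 1*11221 = 2*(-60 - (-39 - 1*(-64)))/(-10 + (-39 - 1*(-64))) - 1*11221 = 2*(-60 - (-39 + 64))/(-10 + (-39 + 64)) - 11221 = 2*(-60 - 1*25)/(-10 + 25) - 11221 = 2*(-60 - 25)/15 - 11221 = 2*(1/15)*(-85) - 11221 = -34/3 - 11221 = -33697/3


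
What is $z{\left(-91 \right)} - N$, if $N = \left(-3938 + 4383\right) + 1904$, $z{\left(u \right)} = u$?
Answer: $-2440$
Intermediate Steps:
$N = 2349$ ($N = 445 + 1904 = 2349$)
$z{\left(-91 \right)} - N = -91 - 2349 = -2440$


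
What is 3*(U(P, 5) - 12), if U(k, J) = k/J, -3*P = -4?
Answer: -176/5 ≈ -35.200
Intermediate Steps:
P = 4/3 (P = -1/3*(-4) = 4/3 ≈ 1.3333)
3*(U(P, 5) - 12) = 3*((4/3)/5 - 12) = 3*((4/3)*(1/5) - 12) = 3*(4/15 - 12) = 3*(-176/15) = -176/5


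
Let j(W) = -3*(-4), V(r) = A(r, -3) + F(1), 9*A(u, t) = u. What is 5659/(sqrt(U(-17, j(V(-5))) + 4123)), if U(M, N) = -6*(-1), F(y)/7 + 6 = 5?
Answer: 5659*sqrt(4129)/4129 ≈ 88.068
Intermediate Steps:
F(y) = -7 (F(y) = -42 + 7*5 = -42 + 35 = -7)
A(u, t) = u/9
V(r) = -7 + r/9 (V(r) = r/9 - 7 = -7 + r/9)
j(W) = 12
U(M, N) = 6
5659/(sqrt(U(-17, j(V(-5))) + 4123)) = 5659/(sqrt(6 + 4123)) = 5659/(sqrt(4129)) = 5659*(sqrt(4129)/4129) = 5659*sqrt(4129)/4129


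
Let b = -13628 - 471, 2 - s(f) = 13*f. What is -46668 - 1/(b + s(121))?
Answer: -731287559/15670 ≈ -46668.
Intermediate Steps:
s(f) = 2 - 13*f
b = -14099
-46668 - 1/(b + s(121)) = -46668 - 1/(-14099 + (2 - 13*121)) = -46668 - 1/(-14099 + (2 - 1573)) = -46668 - 1/(-14099 - 1571) = -46668 - 1/(-15670) = -46668 - 1*(-1/15670) = -46668 + 1/15670 = -731287559/15670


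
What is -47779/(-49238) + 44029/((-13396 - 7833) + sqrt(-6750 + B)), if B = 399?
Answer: (-1153599511*I + 47779*sqrt(6351))/(49238*(sqrt(6351) + 21229*I)) ≈ -1.1036 - 0.0077856*I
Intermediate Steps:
-47779/(-49238) + 44029/((-13396 - 7833) + sqrt(-6750 + B)) = -47779/(-49238) + 44029/((-13396 - 7833) + sqrt(-6750 + 399)) = -47779*(-1/49238) + 44029/(-21229 + sqrt(-6351)) = 47779/49238 + 44029/(-21229 + I*sqrt(6351))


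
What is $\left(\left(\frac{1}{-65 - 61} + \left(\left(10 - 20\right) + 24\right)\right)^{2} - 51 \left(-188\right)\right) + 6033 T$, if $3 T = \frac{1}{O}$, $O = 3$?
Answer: $\frac{165969469}{15876} \approx 10454.0$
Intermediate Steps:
$T = \frac{1}{9}$ ($T = \frac{1}{3 \cdot 3} = \frac{1}{3} \cdot \frac{1}{3} = \frac{1}{9} \approx 0.11111$)
$\left(\left(\frac{1}{-65 - 61} + \left(\left(10 - 20\right) + 24\right)\right)^{2} - 51 \left(-188\right)\right) + 6033 T = \left(\left(\frac{1}{-65 - 61} + \left(\left(10 - 20\right) + 24\right)\right)^{2} - 51 \left(-188\right)\right) + 6033 \cdot \frac{1}{9} = \left(\left(\frac{1}{-126} + \left(-10 + 24\right)\right)^{2} - -9588\right) + \frac{2011}{3} = \left(\left(- \frac{1}{126} + 14\right)^{2} + 9588\right) + \frac{2011}{3} = \left(\left(\frac{1763}{126}\right)^{2} + 9588\right) + \frac{2011}{3} = \left(\frac{3108169}{15876} + 9588\right) + \frac{2011}{3} = \frac{155327257}{15876} + \frac{2011}{3} = \frac{165969469}{15876}$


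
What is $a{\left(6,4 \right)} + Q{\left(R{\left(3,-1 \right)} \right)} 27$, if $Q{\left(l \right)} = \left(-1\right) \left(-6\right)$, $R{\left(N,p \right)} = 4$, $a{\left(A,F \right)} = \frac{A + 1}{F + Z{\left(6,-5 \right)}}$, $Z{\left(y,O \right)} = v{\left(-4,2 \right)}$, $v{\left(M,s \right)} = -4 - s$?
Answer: $\frac{317}{2} \approx 158.5$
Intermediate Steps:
$Z{\left(y,O \right)} = -6$ ($Z{\left(y,O \right)} = -4 - 2 = -6$)
$a{\left(A,F \right)} = \frac{1 + A}{-6 + F}$ ($a{\left(A,F \right)} = \frac{A + 1}{F - 6} = \frac{1 + A}{-6 + F}$)
$Q{\left(l \right)} = 6$
$a{\left(6,4 \right)} + Q{\left(R{\left(3,-1 \right)} \right)} 27 = \frac{1 + 6}{-6 + 4} + 6 \cdot 27 = \frac{1}{-2} \cdot 7 + 162 = \left(- \frac{1}{2}\right) 7 + 162 = - \frac{7}{2} + 162 = \frac{317}{2}$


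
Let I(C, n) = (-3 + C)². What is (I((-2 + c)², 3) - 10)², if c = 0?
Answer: 81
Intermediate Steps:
(I((-2 + c)², 3) - 10)² = ((-3 + (-2 + 0)²)² - 10)² = ((-3 + (-2)²)² - 10)² = ((-3 + 4)² - 10)² = (1² - 10)² = (1 - 10)² = (-9)² = 81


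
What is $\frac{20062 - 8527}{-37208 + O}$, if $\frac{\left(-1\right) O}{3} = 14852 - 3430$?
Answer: $- \frac{11535}{71474} \approx -0.16139$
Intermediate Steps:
$O = -34266$ ($O = - 3 \left(14852 - 3430\right) = \left(-3\right) 11422 = -34266$)
$\frac{20062 - 8527}{-37208 + O} = \frac{20062 - 8527}{-37208 - 34266} = \frac{11535}{-71474} = 11535 \left(- \frac{1}{71474}\right) = - \frac{11535}{71474}$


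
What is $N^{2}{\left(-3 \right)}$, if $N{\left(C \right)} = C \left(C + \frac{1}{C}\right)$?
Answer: $100$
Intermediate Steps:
$N^{2}{\left(-3 \right)} = \left(1 + \left(-3\right)^{2}\right)^{2} = \left(1 + 9\right)^{2} = 10^{2} = 100$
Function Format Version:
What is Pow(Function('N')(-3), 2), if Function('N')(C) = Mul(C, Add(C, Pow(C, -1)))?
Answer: 100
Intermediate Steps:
Pow(Function('N')(-3), 2) = Pow(Add(1, Pow(-3, 2)), 2) = Pow(Add(1, 9), 2) = Pow(10, 2) = 100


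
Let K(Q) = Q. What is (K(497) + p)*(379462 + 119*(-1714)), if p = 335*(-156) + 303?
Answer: -9031024160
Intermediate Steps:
p = -51957 (p = -52260 + 303 = -51957)
(K(497) + p)*(379462 + 119*(-1714)) = (497 - 51957)*(379462 + 119*(-1714)) = -51460*(379462 - 203966) = -51460*175496 = -9031024160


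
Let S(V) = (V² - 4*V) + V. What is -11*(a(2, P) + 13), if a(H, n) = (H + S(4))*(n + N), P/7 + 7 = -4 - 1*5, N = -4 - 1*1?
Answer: 7579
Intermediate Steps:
S(V) = V² - 3*V
N = -5 (N = -4 - 1 = -5)
P = -112 (P = -49 + 7*(-4 - 1*5) = -49 + 7*(-4 - 5) = -49 + 7*(-9) = -49 - 63 = -112)
a(H, n) = (-5 + n)*(4 + H) (a(H, n) = (H + 4*(-3 + 4))*(n - 5) = (H + 4*1)*(-5 + n) = (H + 4)*(-5 + n) = (4 + H)*(-5 + n) = (-5 + n)*(4 + H))
-11*(a(2, P) + 13) = -11*((-20 - 5*2 + 4*(-112) + 2*(-112)) + 13) = -11*((-20 - 10 - 448 - 224) + 13) = -11*(-702 + 13) = -11*(-689) = 7579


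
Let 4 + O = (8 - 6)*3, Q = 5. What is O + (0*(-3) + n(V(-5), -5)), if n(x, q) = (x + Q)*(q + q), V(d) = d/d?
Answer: -58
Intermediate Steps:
O = 2 (O = -4 + (8 - 6)*3 = -4 + 2*3 = -4 + 6 = 2)
V(d) = 1
n(x, q) = 2*q*(5 + x) (n(x, q) = (x + 5)*(q + q) = (5 + x)*(2*q) = 2*q*(5 + x))
O + (0*(-3) + n(V(-5), -5)) = 2 + (0*(-3) + 2*(-5)*(5 + 1)) = 2 + (0 + 2*(-5)*6) = 2 + (0 - 60) = 2 - 60 = -58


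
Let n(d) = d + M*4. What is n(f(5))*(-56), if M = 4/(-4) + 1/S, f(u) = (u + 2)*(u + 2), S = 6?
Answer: -7672/3 ≈ -2557.3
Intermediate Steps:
f(u) = (2 + u)² (f(u) = (2 + u)*(2 + u) = (2 + u)²)
M = -⅚ (M = 4/(-4) + 1/6 = 4*(-¼) + 1*(⅙) = -1 + ⅙ = -⅚ ≈ -0.83333)
n(d) = -10/3 + d (n(d) = d - ⅚*4 = d - 10/3 = -10/3 + d)
n(f(5))*(-56) = (-10/3 + (2 + 5)²)*(-56) = (-10/3 + 7²)*(-56) = (-10/3 + 49)*(-56) = (137/3)*(-56) = -7672/3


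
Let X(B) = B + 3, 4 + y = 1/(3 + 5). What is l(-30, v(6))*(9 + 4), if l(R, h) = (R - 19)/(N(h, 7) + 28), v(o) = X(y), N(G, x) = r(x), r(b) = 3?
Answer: -637/31 ≈ -20.548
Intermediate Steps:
N(G, x) = 3
y = -31/8 (y = -4 + 1/(3 + 5) = -4 + 1/8 = -4 + ⅛ = -31/8 ≈ -3.8750)
X(B) = 3 + B
v(o) = -7/8 (v(o) = 3 - 31/8 = -7/8)
l(R, h) = -19/31 + R/31 (l(R, h) = (R - 19)/(3 + 28) = (-19 + R)/31 = (-19 + R)*(1/31) = -19/31 + R/31)
l(-30, v(6))*(9 + 4) = (-19/31 + (1/31)*(-30))*(9 + 4) = (-19/31 - 30/31)*13 = -49/31*13 = -637/31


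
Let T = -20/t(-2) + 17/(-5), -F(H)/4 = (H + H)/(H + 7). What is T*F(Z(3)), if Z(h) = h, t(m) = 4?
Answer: 504/25 ≈ 20.160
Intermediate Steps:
F(H) = -8*H/(7 + H) (F(H) = -4*(H + H)/(H + 7) = -4*2*H/(7 + H) = -8*H/(7 + H))
T = -42/5 (T = -20/4 + 17/(-5) = -20*¼ + 17*(-⅕) = -5 - 17/5 = -42/5 ≈ -8.4000)
T*F(Z(3)) = -(-336)*3/(5*(7 + 3)) = -(-336)*3/(5*10) = -42/5*(-12/5) = 504/25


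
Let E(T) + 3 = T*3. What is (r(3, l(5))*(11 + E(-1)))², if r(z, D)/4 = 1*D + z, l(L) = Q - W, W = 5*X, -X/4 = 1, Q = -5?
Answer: 129600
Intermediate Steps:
X = -4 (X = -4*1 = -4)
E(T) = -3 + 3*T (E(T) = -3 + T*3 = -3 + 3*T)
W = -20 (W = 5*(-4) = -20)
l(L) = 15 (l(L) = -5 - 1*(-20) = -5 + 20 = 15)
r(z, D) = 4*D + 4*z (r(z, D) = 4*(1*D + z) = 4*(D + z) = 4*D + 4*z)
(r(3, l(5))*(11 + E(-1)))² = ((4*15 + 4*3)*(11 + (-3 + 3*(-1))))² = ((60 + 12)*(11 + (-3 - 3)))² = (72*(11 - 6))² = (72*5)² = 360² = 129600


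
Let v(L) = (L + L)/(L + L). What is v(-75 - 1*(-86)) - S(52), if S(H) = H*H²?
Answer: -140607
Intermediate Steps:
S(H) = H³
v(L) = 1 (v(L) = (2*L)/((2*L)) = (2*L)*(1/(2*L)) = 1)
v(-75 - 1*(-86)) - S(52) = 1 - 1*52³ = 1 - 1*140608 = 1 - 140608 = -140607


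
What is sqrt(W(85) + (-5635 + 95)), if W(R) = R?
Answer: I*sqrt(5455) ≈ 73.858*I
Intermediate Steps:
sqrt(W(85) + (-5635 + 95)) = sqrt(85 + (-5635 + 95)) = sqrt(85 - 5540) = sqrt(-5455) = I*sqrt(5455)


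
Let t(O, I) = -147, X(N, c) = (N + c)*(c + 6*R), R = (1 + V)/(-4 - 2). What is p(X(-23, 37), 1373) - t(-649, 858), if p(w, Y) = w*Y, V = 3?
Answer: 634473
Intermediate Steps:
R = -2/3 (R = (1 + 3)/(-4 - 2) = 4/(-6) = 4*(-1/6) = -2/3 ≈ -0.66667)
X(N, c) = (-4 + c)*(N + c) (X(N, c) = (N + c)*(c + 6*(-2/3)) = (N + c)*(c - 4) = (N + c)*(-4 + c) = (-4 + c)*(N + c))
p(w, Y) = Y*w
p(X(-23, 37), 1373) - t(-649, 858) = 1373*(37**2 - 4*(-23) - 4*37 - 23*37) - 1*(-147) = 1373*(1369 + 92 - 148 - 851) + 147 = 1373*462 + 147 = 634326 + 147 = 634473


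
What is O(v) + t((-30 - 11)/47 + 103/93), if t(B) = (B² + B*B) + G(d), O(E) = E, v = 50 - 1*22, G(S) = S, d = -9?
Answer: 365120747/19105641 ≈ 19.111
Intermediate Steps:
v = 28 (v = 50 - 22 = 28)
t(B) = -9 + 2*B² (t(B) = (B² + B*B) - 9 = (B² + B²) - 9 = 2*B² - 9 = -9 + 2*B²)
O(v) + t((-30 - 11)/47 + 103/93) = 28 + (-9 + 2*((-30 - 11)/47 + 103/93)²) = 28 + (-9 + 2*(-41*1/47 + 103*(1/93))²) = 28 + (-9 + 2*(-41/47 + 103/93)²) = 28 + (-9 + 2*(1028/4371)²) = 28 + (-9 + 2*(1056784/19105641)) = 28 + (-9 + 2113568/19105641) = 28 - 169837201/19105641 = 365120747/19105641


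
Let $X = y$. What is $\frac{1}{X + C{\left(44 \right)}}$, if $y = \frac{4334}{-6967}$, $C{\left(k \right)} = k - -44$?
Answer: $\frac{6967}{608762} \approx 0.011445$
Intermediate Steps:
$C{\left(k \right)} = 44 + k$ ($C{\left(k \right)} = k + 44 = 44 + k$)
$y = - \frac{4334}{6967}$ ($y = 4334 \left(- \frac{1}{6967}\right) = - \frac{4334}{6967} \approx -0.62208$)
$X = - \frac{4334}{6967} \approx -0.62208$
$\frac{1}{X + C{\left(44 \right)}} = \frac{1}{- \frac{4334}{6967} + \left(44 + 44\right)} = \frac{1}{- \frac{4334}{6967} + 88} = \frac{1}{\frac{608762}{6967}} = \frac{6967}{608762}$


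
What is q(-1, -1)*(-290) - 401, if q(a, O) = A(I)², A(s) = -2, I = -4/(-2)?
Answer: -1561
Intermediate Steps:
I = 2 (I = -4*(-½) = 2)
q(a, O) = 4 (q(a, O) = (-2)² = 4)
q(-1, -1)*(-290) - 401 = 4*(-290) - 401 = -1160 - 401 = -1561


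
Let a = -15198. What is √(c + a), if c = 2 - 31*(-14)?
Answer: 11*I*√122 ≈ 121.5*I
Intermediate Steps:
c = 436 (c = 2 + 434 = 436)
√(c + a) = √(436 - 15198) = √(-14762) = 11*I*√122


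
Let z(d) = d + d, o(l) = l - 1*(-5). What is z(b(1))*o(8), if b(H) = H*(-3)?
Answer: -78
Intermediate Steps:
o(l) = 5 + l (o(l) = l + 5 = 5 + l)
b(H) = -3*H
z(d) = 2*d
z(b(1))*o(8) = (2*(-3*1))*(5 + 8) = (2*(-3))*13 = -6*13 = -78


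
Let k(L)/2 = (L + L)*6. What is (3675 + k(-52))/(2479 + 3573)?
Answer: 2427/6052 ≈ 0.40102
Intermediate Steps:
k(L) = 24*L (k(L) = 2*((L + L)*6) = 2*((2*L)*6) = 2*(12*L) = 24*L)
(3675 + k(-52))/(2479 + 3573) = (3675 + 24*(-52))/(2479 + 3573) = (3675 - 1248)/6052 = 2427*(1/6052) = 2427/6052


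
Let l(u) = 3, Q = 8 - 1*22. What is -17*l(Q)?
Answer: -51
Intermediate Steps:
Q = -14 (Q = 8 - 22 = -14)
-17*l(Q) = -17*3 = -51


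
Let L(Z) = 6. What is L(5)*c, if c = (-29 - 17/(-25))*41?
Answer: -174168/25 ≈ -6966.7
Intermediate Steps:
c = -29028/25 (c = (-29 - 17*(-1/25))*41 = (-29 + 17/25)*41 = -708/25*41 = -29028/25 ≈ -1161.1)
L(5)*c = 6*(-29028/25) = -174168/25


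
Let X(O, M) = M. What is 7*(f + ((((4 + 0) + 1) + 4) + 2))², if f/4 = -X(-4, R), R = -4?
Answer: 5103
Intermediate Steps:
f = 16 (f = 4*(-1*(-4)) = 4*4 = 16)
7*(f + ((((4 + 0) + 1) + 4) + 2))² = 7*(16 + ((((4 + 0) + 1) + 4) + 2))² = 7*(16 + (((4 + 1) + 4) + 2))² = 7*(16 + ((5 + 4) + 2))² = 7*(16 + (9 + 2))² = 7*(16 + 11)² = 7*27² = 7*729 = 5103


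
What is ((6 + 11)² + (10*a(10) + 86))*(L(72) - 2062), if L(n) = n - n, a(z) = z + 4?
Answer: -1061930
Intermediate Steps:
a(z) = 4 + z
L(n) = 0
((6 + 11)² + (10*a(10) + 86))*(L(72) - 2062) = ((6 + 11)² + (10*(4 + 10) + 86))*(0 - 2062) = (17² + (10*14 + 86))*(-2062) = (289 + (140 + 86))*(-2062) = (289 + 226)*(-2062) = 515*(-2062) = -1061930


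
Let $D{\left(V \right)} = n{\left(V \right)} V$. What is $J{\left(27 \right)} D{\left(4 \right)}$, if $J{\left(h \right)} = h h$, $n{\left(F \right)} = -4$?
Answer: $-11664$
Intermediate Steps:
$D{\left(V \right)} = - 4 V$
$J{\left(h \right)} = h^{2}$
$J{\left(27 \right)} D{\left(4 \right)} = 27^{2} \left(\left(-4\right) 4\right) = 729 \left(-16\right) = -11664$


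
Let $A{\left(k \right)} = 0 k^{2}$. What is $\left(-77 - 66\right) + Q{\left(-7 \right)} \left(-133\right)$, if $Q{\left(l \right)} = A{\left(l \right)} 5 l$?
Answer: $-143$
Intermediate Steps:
$A{\left(k \right)} = 0$
$Q{\left(l \right)} = 0$ ($Q{\left(l \right)} = 0 \cdot 5 l = 0 l = 0$)
$\left(-77 - 66\right) + Q{\left(-7 \right)} \left(-133\right) = \left(-77 - 66\right) + 0 \left(-133\right) = \left(-77 - 66\right) + 0 = -143 + 0 = -143$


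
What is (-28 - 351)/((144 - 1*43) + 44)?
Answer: -379/145 ≈ -2.6138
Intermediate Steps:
(-28 - 351)/((144 - 1*43) + 44) = -379/((144 - 43) + 44) = -379/(101 + 44) = -379/145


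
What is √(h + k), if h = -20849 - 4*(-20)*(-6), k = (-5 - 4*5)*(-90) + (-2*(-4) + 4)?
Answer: I*√19067 ≈ 138.08*I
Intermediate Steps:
k = 2262 (k = (-5 - 20)*(-90) + (8 + 4) = -25*(-90) + 12 = 2250 + 12 = 2262)
h = -21329 (h = -20849 + 80*(-6) = -20849 - 480 = -21329)
√(h + k) = √(-21329 + 2262) = √(-19067) = I*√19067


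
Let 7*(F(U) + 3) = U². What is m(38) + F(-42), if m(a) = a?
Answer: 287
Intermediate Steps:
F(U) = -3 + U²/7
m(38) + F(-42) = 38 + (-3 + (⅐)*(-42)²) = 38 + (-3 + (⅐)*1764) = 38 + (-3 + 252) = 38 + 249 = 287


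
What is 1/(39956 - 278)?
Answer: 1/39678 ≈ 2.5203e-5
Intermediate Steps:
1/(39956 - 278) = 1/39678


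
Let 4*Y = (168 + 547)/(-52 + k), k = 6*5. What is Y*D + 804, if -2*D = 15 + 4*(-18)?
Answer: 9159/16 ≈ 572.44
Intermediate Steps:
k = 30
Y = -65/8 (Y = ((168 + 547)/(-52 + 30))/4 = (715/(-22))/4 = (715*(-1/22))/4 = (¼)*(-65/2) = -65/8 ≈ -8.1250)
D = 57/2 (D = -(15 + 4*(-18))/2 = -(15 - 72)/2 = -½*(-57) = 57/2 ≈ 28.500)
Y*D + 804 = -65/8*57/2 + 804 = -3705/16 + 804 = 9159/16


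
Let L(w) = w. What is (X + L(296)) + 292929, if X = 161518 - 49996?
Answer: 404747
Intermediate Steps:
X = 111522
(X + L(296)) + 292929 = (111522 + 296) + 292929 = 111818 + 292929 = 404747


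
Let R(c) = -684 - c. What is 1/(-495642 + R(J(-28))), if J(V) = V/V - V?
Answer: -1/496355 ≈ -2.0147e-6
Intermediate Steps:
J(V) = 1 - V
1/(-495642 + R(J(-28))) = 1/(-495642 + (-684 - (1 - 1*(-28)))) = 1/(-495642 + (-684 - (1 + 28))) = 1/(-495642 + (-684 - 1*29)) = 1/(-495642 + (-684 - 29)) = 1/(-495642 - 713) = 1/(-496355) = -1/496355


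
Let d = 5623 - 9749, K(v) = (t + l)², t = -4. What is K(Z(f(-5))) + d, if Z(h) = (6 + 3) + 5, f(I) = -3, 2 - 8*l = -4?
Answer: -65847/16 ≈ -4115.4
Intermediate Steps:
l = ¾ (l = ¼ - ⅛*(-4) = ¼ + ½ = ¾ ≈ 0.75000)
Z(h) = 14 (Z(h) = 9 + 5 = 14)
K(v) = 169/16 (K(v) = (-4 + ¾)² = (-13/4)² = 169/16)
d = -4126
K(Z(f(-5))) + d = 169/16 - 4126 = -65847/16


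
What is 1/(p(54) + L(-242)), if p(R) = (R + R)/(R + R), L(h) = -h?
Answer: 1/243 ≈ 0.0041152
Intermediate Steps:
p(R) = 1 (p(R) = (2*R)/((2*R)) = (2*R)*(1/(2*R)) = 1)
1/(p(54) + L(-242)) = 1/(1 - 1*(-242)) = 1/(1 + 242) = 1/243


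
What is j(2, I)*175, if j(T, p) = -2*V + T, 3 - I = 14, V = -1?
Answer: 700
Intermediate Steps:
I = -11 (I = 3 - 1*14 = 3 - 14 = -11)
j(T, p) = 2 + T (j(T, p) = -2*(-1) + T = 2 + T)
j(2, I)*175 = (2 + 2)*175 = 4*175 = 700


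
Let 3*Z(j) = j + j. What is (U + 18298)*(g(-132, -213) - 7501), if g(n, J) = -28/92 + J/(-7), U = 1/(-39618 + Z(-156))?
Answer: -874242913998705/6395242 ≈ -1.3670e+8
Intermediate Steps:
Z(j) = 2*j/3 (Z(j) = (j + j)/3 = (2*j)/3 = 2*j/3)
U = -1/39722 (U = 1/(-39618 + (⅔)*(-156)) = 1/(-39618 - 104) = 1/(-39722) = -1/39722 ≈ -2.5175e-5)
g(n, J) = -7/23 - J/7 (g(n, J) = -28*1/92 + J*(-⅐) = -7/23 - J/7)
(U + 18298)*(g(-132, -213) - 7501) = (-1/39722 + 18298)*((-7/23 - ⅐*(-213)) - 7501) = 726833155*((-7/23 + 213/7) - 7501)/39722 = 726833155*(4850/161 - 7501)/39722 = (726833155/39722)*(-1202811/161) = -874242913998705/6395242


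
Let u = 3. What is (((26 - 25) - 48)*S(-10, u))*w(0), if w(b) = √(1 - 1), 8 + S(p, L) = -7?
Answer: 0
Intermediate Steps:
S(p, L) = -15 (S(p, L) = -8 - 7 = -15)
w(b) = 0 (w(b) = √0 = 0)
(((26 - 25) - 48)*S(-10, u))*w(0) = (((26 - 25) - 48)*(-15))*0 = ((1 - 48)*(-15))*0 = -47*(-15)*0 = 705*0 = 0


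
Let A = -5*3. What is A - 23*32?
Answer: -751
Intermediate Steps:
A = -15
A - 23*32 = -15 - 23*32 = -15 - 736 = -751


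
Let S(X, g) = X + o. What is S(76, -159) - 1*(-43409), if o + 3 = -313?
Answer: 43169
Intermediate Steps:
o = -316 (o = -3 - 313 = -316)
S(X, g) = -316 + X (S(X, g) = X - 316 = -316 + X)
S(76, -159) - 1*(-43409) = (-316 + 76) - 1*(-43409) = -240 + 43409 = 43169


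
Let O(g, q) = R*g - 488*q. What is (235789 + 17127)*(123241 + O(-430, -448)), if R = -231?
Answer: 111585274620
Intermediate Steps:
O(g, q) = -488*q - 231*g (O(g, q) = -231*g - 488*q = -488*q - 231*g)
(235789 + 17127)*(123241 + O(-430, -448)) = (235789 + 17127)*(123241 + (-488*(-448) - 231*(-430))) = 252916*(123241 + (218624 + 99330)) = 252916*(123241 + 317954) = 252916*441195 = 111585274620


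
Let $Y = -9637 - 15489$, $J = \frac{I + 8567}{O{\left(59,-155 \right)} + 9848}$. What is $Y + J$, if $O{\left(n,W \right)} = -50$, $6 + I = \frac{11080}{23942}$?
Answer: $- \frac{2946972734837}{117291858} \approx -25125.0$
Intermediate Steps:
$I = - \frac{66286}{11971}$ ($I = -6 + \frac{11080}{23942} = -6 + 11080 \cdot \frac{1}{23942} = -6 + \frac{5540}{11971} = - \frac{66286}{11971} \approx -5.5372$)
$J = \frac{102489271}{117291858}$ ($J = \frac{- \frac{66286}{11971} + 8567}{-50 + 9848} = \frac{102489271}{11971 \cdot 9798} = \frac{102489271}{11971} \cdot \frac{1}{9798} = \frac{102489271}{117291858} \approx 0.8738$)
$Y = -25126$ ($Y = -9637 - 15489 = -25126$)
$Y + J = -25126 + \frac{102489271}{117291858} = - \frac{2946972734837}{117291858}$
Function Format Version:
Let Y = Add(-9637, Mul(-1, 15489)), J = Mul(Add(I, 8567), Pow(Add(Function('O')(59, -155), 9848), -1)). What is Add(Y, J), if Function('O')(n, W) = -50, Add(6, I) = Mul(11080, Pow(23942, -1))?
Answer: Rational(-2946972734837, 117291858) ≈ -25125.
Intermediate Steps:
I = Rational(-66286, 11971) (I = Add(-6, Mul(11080, Pow(23942, -1))) = Add(-6, Mul(11080, Rational(1, 23942))) = Add(-6, Rational(5540, 11971)) = Rational(-66286, 11971) ≈ -5.5372)
J = Rational(102489271, 117291858) (J = Mul(Add(Rational(-66286, 11971), 8567), Pow(Add(-50, 9848), -1)) = Mul(Rational(102489271, 11971), Pow(9798, -1)) = Mul(Rational(102489271, 11971), Rational(1, 9798)) = Rational(102489271, 117291858) ≈ 0.87380)
Y = -25126 (Y = Add(-9637, -15489) = -25126)
Add(Y, J) = Add(-25126, Rational(102489271, 117291858)) = Rational(-2946972734837, 117291858)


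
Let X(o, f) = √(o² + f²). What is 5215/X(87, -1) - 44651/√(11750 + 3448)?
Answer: -44651*√15198/15198 + 1043*√7570/1514 ≈ -302.25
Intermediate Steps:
X(o, f) = √(f² + o²)
5215/X(87, -1) - 44651/√(11750 + 3448) = 5215/(√((-1)² + 87²)) - 44651/√(11750 + 3448) = 5215/(√(1 + 7569)) - 44651*√15198/15198 = 5215/(√7570) - 44651*√15198/15198 = 5215*(√7570/7570) - 44651*√15198/15198 = 1043*√7570/1514 - 44651*√15198/15198 = -44651*√15198/15198 + 1043*√7570/1514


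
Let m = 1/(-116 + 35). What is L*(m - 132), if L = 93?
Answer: -331483/27 ≈ -12277.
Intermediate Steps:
m = -1/81 (m = 1/(-81) = -1/81 ≈ -0.012346)
L*(m - 132) = 93*(-1/81 - 132) = 93*(-10693/81) = -331483/27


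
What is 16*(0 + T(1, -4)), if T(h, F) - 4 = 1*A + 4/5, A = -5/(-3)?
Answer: 1552/15 ≈ 103.47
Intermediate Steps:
A = 5/3 (A = -5*(-1/3) = 5/3 ≈ 1.6667)
T(h, F) = 97/15 (T(h, F) = 4 + (1*(5/3) + 4/5) = 4 + (5/3 + 4*(1/5)) = 4 + (5/3 + 4/5) = 4 + 37/15 = 97/15)
16*(0 + T(1, -4)) = 16*(0 + 97/15) = 16*(97/15) = 1552/15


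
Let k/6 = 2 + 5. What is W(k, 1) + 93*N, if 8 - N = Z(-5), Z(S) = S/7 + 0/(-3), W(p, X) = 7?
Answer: 5722/7 ≈ 817.43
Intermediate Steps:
k = 42 (k = 6*(2 + 5) = 6*7 = 42)
Z(S) = S/7 (Z(S) = S*(⅐) + 0*(-⅓) = S/7 + 0 = S/7)
N = 61/7 (N = 8 - (-5)/7 = 8 - 1*(-5/7) = 8 + 5/7 = 61/7 ≈ 8.7143)
W(k, 1) + 93*N = 7 + 93*(61/7) = 7 + 5673/7 = 5722/7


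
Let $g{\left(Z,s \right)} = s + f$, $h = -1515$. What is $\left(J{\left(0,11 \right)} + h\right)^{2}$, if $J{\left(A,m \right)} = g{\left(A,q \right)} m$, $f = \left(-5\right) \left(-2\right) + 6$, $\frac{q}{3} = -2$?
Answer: $1974025$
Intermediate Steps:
$q = -6$ ($q = 3 \left(-2\right) = -6$)
$f = 16$ ($f = 10 + 6 = 16$)
$g{\left(Z,s \right)} = 16 + s$ ($g{\left(Z,s \right)} = s + 16 = 16 + s$)
$J{\left(A,m \right)} = 10 m$ ($J{\left(A,m \right)} = \left(16 - 6\right) m = 10 m$)
$\left(J{\left(0,11 \right)} + h\right)^{2} = \left(10 \cdot 11 - 1515\right)^{2} = \left(110 - 1515\right)^{2} = \left(-1405\right)^{2} = 1974025$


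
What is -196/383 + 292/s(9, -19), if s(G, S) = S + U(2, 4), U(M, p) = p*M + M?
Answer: -113600/3447 ≈ -32.956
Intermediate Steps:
U(M, p) = M + M*p (U(M, p) = M*p + M = M + M*p)
s(G, S) = 10 + S (s(G, S) = S + 2*(1 + 4) = S + 2*5 = S + 10 = 10 + S)
-196/383 + 292/s(9, -19) = -196/383 + 292/(10 - 19) = -196*1/383 + 292/(-9) = -196/383 + 292*(-1/9) = -196/383 - 292/9 = -113600/3447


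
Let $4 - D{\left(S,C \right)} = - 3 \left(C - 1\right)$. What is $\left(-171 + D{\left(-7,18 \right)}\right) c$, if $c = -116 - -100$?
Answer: $1856$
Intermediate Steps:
$c = -16$ ($c = -116 + 100 = -16$)
$D{\left(S,C \right)} = 1 + 3 C$ ($D{\left(S,C \right)} = 4 - - 3 \left(C - 1\right) = 4 - - 3 \left(-1 + C\right) = 4 - \left(3 - 3 C\right) = 4 + \left(-3 + 3 C\right) = 1 + 3 C$)
$\left(-171 + D{\left(-7,18 \right)}\right) c = \left(-171 + \left(1 + 3 \cdot 18\right)\right) \left(-16\right) = \left(-171 + \left(1 + 54\right)\right) \left(-16\right) = \left(-171 + 55\right) \left(-16\right) = \left(-116\right) \left(-16\right) = 1856$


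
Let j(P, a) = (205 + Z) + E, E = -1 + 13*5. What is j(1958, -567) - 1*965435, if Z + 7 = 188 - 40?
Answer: -965025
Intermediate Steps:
E = 64 (E = -1 + 65 = 64)
Z = 141 (Z = -7 + (188 - 40) = -7 + 148 = 141)
j(P, a) = 410 (j(P, a) = (205 + 141) + 64 = 346 + 64 = 410)
j(1958, -567) - 1*965435 = 410 - 1*965435 = 410 - 965435 = -965025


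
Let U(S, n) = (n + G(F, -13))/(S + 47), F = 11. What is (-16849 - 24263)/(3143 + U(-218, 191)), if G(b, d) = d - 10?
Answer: -2343384/179095 ≈ -13.085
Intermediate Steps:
G(b, d) = -10 + d
U(S, n) = (-23 + n)/(47 + S) (U(S, n) = (n + (-10 - 13))/(S + 47) = (n - 23)/(47 + S) = (-23 + n)/(47 + S))
(-16849 - 24263)/(3143 + U(-218, 191)) = (-16849 - 24263)/(3143 + (-23 + 191)/(47 - 218)) = -41112/(3143 + 168/(-171)) = -41112/(3143 - 1/171*168) = -41112/(3143 - 56/57) = -41112/179095/57 = -41112*57/179095 = -2343384/179095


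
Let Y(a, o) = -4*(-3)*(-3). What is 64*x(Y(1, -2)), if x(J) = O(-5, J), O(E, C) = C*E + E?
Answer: 11200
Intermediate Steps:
Y(a, o) = -36 (Y(a, o) = 12*(-3) = -36)
O(E, C) = E + C*E
x(J) = -5 - 5*J (x(J) = -5*(1 + J) = -5 - 5*J)
64*x(Y(1, -2)) = 64*(-5 - 5*(-36)) = 64*(-5 + 180) = 64*175 = 11200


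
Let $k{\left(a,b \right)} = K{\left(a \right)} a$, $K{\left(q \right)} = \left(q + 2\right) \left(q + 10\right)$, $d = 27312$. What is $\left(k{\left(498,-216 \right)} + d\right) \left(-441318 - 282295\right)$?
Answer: $-91551018914256$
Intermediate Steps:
$K{\left(q \right)} = \left(2 + q\right) \left(10 + q\right)$
$k{\left(a,b \right)} = a \left(20 + a^{2} + 12 a\right)$ ($k{\left(a,b \right)} = \left(20 + a^{2} + 12 a\right) a = a \left(20 + a^{2} + 12 a\right)$)
$\left(k{\left(498,-216 \right)} + d\right) \left(-441318 - 282295\right) = \left(498 \left(20 + 498^{2} + 12 \cdot 498\right) + 27312\right) \left(-441318 - 282295\right) = \left(498 \left(20 + 248004 + 5976\right) + 27312\right) \left(-723613\right) = \left(498 \cdot 254000 + 27312\right) \left(-723613\right) = \left(126492000 + 27312\right) \left(-723613\right) = 126519312 \left(-723613\right) = -91551018914256$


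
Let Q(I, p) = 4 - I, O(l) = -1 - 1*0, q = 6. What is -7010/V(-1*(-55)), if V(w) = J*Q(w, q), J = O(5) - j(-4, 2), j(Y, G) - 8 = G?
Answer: -7010/561 ≈ -12.496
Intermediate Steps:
j(Y, G) = 8 + G
O(l) = -1 (O(l) = -1 + 0 = -1)
J = -11 (J = -1 - (8 + 2) = -1 - 1*10 = -1 - 10 = -11)
V(w) = -44 + 11*w (V(w) = -11*(4 - w) = -44 + 11*w)
-7010/V(-1*(-55)) = -7010/(-44 + 11*(-1*(-55))) = -7010/(-44 + 11*55) = -7010/(-44 + 605) = -7010/561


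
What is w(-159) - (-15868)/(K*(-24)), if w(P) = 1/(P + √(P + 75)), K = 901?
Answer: -33827503/45707730 - 2*I*√21/25365 ≈ -0.74008 - 0.00036133*I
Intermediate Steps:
w(P) = 1/(P + √(75 + P))
w(-159) - (-15868)/(K*(-24)) = 1/(-159 + √(75 - 159)) - (-15868)/(901*(-24)) = 1/(-159 + √(-84)) - (-15868)/(-21624) = 1/(-159 + 2*I*√21) - (-15868)*(-1)/21624 = 1/(-159 + 2*I*√21) - 1*3967/5406 = 1/(-159 + 2*I*√21) - 3967/5406 = -3967/5406 + 1/(-159 + 2*I*√21)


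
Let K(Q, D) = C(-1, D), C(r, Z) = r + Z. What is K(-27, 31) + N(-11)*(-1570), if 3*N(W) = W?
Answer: 17360/3 ≈ 5786.7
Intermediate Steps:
C(r, Z) = Z + r
K(Q, D) = -1 + D (K(Q, D) = D - 1 = -1 + D)
N(W) = W/3
K(-27, 31) + N(-11)*(-1570) = (-1 + 31) + ((⅓)*(-11))*(-1570) = 30 - 11/3*(-1570) = 30 + 17270/3 = 17360/3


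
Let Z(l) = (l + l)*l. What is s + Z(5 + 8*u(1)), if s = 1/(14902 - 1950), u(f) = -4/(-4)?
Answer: 4377777/12952 ≈ 338.00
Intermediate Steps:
u(f) = 1 (u(f) = -4*(-¼) = 1)
Z(l) = 2*l² (Z(l) = (2*l)*l = 2*l²)
s = 1/12952 ≈ 7.7208e-5
s + Z(5 + 8*u(1)) = 1/12952 + 2*(5 + 8*1)² = 1/12952 + 2*(5 + 8)² = 1/12952 + 2*13² = 1/12952 + 2*169 = 1/12952 + 338 = 4377777/12952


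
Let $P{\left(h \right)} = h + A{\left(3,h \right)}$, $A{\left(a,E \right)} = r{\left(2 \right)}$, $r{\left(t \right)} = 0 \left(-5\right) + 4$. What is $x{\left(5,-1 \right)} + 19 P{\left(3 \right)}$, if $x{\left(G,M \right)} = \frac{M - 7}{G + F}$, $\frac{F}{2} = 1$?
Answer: $\frac{923}{7} \approx 131.86$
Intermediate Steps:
$r{\left(t \right)} = 4$ ($r{\left(t \right)} = 0 + 4 = 4$)
$A{\left(a,E \right)} = 4$
$F = 2$ ($F = 2 \cdot 1 = 2$)
$P{\left(h \right)} = 4 + h$ ($P{\left(h \right)} = h + 4 = 4 + h$)
$x{\left(G,M \right)} = \frac{-7 + M}{2 + G}$ ($x{\left(G,M \right)} = \frac{M - 7}{G + 2} = \frac{-7 + M}{2 + G}$)
$x{\left(5,-1 \right)} + 19 P{\left(3 \right)} = \frac{-7 - 1}{2 + 5} + 19 \left(4 + 3\right) = \frac{1}{7} \left(-8\right) + 19 \cdot 7 = \frac{1}{7} \left(-8\right) + 133 = - \frac{8}{7} + 133 = \frac{923}{7}$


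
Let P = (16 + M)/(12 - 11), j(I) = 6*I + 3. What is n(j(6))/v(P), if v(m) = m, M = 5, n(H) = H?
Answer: 13/7 ≈ 1.8571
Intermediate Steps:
j(I) = 3 + 6*I
P = 21 (P = (16 + 5)/(12 - 11) = 21/1 = 21*1 = 21)
n(j(6))/v(P) = (3 + 6*6)/21 = (3 + 36)*(1/21) = 39*(1/21) = 13/7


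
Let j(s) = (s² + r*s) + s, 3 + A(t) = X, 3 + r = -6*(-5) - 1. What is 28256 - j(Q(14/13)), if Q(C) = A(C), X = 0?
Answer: 28328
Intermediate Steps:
r = 26 (r = -3 + (-6*(-5) - 1) = -3 + (30 - 1) = -3 + 29 = 26)
A(t) = -3 (A(t) = -3 + 0 = -3)
Q(C) = -3
j(s) = s² + 27*s (j(s) = (s² + 26*s) + s = s² + 27*s)
28256 - j(Q(14/13)) = 28256 - (-3)*(27 - 3) = 28256 - (-3)*24 = 28256 - 1*(-72) = 28256 + 72 = 28328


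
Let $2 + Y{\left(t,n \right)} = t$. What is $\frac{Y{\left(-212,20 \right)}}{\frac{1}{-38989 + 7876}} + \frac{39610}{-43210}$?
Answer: $\frac{28770000461}{4321} \approx 6.6582 \cdot 10^{6}$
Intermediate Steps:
$Y{\left(t,n \right)} = -2 + t$
$\frac{Y{\left(-212,20 \right)}}{\frac{1}{-38989 + 7876}} + \frac{39610}{-43210} = \frac{-2 - 212}{\frac{1}{-38989 + 7876}} + \frac{39610}{-43210} = - \frac{214}{\frac{1}{-31113}} + 39610 \left(- \frac{1}{43210}\right) = - \frac{214}{- \frac{1}{31113}} - \frac{3961}{4321} = \left(-214\right) \left(-31113\right) - \frac{3961}{4321} = 6658182 - \frac{3961}{4321} = \frac{28770000461}{4321}$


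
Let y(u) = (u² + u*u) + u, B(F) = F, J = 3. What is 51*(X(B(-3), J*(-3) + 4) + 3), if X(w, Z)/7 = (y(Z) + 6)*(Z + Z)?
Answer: -181917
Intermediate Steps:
y(u) = u + 2*u² (y(u) = (u² + u²) + u = 2*u² + u = u + 2*u²)
X(w, Z) = 14*Z*(6 + Z*(1 + 2*Z)) (X(w, Z) = 7*((Z*(1 + 2*Z) + 6)*(Z + Z)) = 7*((6 + Z*(1 + 2*Z))*(2*Z)) = 7*(2*Z*(6 + Z*(1 + 2*Z))) = 14*Z*(6 + Z*(1 + 2*Z)))
51*(X(B(-3), J*(-3) + 4) + 3) = 51*(14*(3*(-3) + 4)*(6 + (3*(-3) + 4)*(1 + 2*(3*(-3) + 4))) + 3) = 51*(14*(-9 + 4)*(6 + (-9 + 4)*(1 + 2*(-9 + 4))) + 3) = 51*(14*(-5)*(6 - 5*(1 + 2*(-5))) + 3) = 51*(14*(-5)*(6 - 5*(1 - 10)) + 3) = 51*(14*(-5)*(6 - 5*(-9)) + 3) = 51*(14*(-5)*(6 + 45) + 3) = 51*(14*(-5)*51 + 3) = 51*(-3570 + 3) = 51*(-3567) = -181917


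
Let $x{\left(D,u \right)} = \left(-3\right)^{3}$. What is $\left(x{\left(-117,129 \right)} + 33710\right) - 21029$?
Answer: $12654$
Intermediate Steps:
$x{\left(D,u \right)} = -27$
$\left(x{\left(-117,129 \right)} + 33710\right) - 21029 = \left(-27 + 33710\right) - 21029 = 33683 - 21029 = 12654$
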